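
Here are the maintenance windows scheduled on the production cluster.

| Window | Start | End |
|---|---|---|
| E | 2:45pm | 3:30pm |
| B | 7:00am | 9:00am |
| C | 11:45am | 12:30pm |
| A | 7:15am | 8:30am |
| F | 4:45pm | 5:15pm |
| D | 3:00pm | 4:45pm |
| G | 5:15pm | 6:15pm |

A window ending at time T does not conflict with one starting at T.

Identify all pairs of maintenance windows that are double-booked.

A & B, D & E

Sorted by start: B, A, C, E, D, F, G.
A starts before B ends → B and A overlap.
C starts after B ends; B is clear from here.
C starts after A ends; A is clear from here.
E starts after C ends; C is clear from here.
D starts before E ends → E and D overlap.
F starts after E ends; E is clear from here.
F starts exactly when D ends (back-to-back, no overlap); D is clear from here.
G starts exactly when F ends (back-to-back, no overlap).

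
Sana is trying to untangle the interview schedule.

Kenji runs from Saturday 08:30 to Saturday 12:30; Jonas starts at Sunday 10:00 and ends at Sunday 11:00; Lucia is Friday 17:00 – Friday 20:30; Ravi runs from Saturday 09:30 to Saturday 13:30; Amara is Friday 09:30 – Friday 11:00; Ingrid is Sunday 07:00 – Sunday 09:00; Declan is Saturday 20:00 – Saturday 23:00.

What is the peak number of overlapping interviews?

2

Sweep the timeline, counting +1 at each start and −1 at each end (ends before starts at a tie):
Friday 09:30 start Amara → 1
Friday 11:00 end Amara → 0
Friday 17:00 start Lucia → 1
Friday 20:30 end Lucia → 0
Saturday 08:30 start Kenji → 1
Saturday 09:30 start Ravi → 2
Saturday 12:30 end Kenji → 1
Saturday 13:30 end Ravi → 0
Saturday 20:00 start Declan → 1
Saturday 23:00 end Declan → 0
Sunday 07:00 start Ingrid → 1
Sunday 09:00 end Ingrid → 0
Sunday 10:00 start Jonas → 1
Sunday 11:00 end Jonas → 0
Peak is 2, at Saturday 09:30 (Kenji, Ravi).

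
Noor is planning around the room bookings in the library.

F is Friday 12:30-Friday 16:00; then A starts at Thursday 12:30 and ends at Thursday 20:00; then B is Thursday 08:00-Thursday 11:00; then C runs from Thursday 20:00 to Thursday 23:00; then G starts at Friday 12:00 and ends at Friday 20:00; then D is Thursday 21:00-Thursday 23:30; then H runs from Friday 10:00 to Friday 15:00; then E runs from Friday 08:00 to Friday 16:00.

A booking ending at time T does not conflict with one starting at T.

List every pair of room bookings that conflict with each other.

Check each pair: they overlap iff neither finishes before the other starts.
Sorted by start: B, A, C, D, E, H, G, F.
A starts after B ends; B is clear from here.
C starts exactly when A ends (back-to-back, no overlap); A is clear from here.
D starts before C ends → C and D overlap.
E starts after C ends; C is clear from here.
E starts after D ends; D is clear from here.
H starts before E ends → E and H overlap.
G starts before E ends → E and G overlap.
F starts before E ends → E and F overlap.
G starts before H ends → H and G overlap.
F starts before H ends → H and F overlap.
F starts before G ends → G and F overlap.

C & D, E & F, E & G, E & H, F & G, F & H, G & H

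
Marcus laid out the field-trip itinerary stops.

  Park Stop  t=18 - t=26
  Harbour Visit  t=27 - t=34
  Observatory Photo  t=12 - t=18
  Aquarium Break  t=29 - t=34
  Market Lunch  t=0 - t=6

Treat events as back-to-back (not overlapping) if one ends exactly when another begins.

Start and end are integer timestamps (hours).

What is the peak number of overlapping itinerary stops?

Walk through starts and ends in time order (an end at T is processed before a start at T):
t=0 start Market Lunch → 1
t=6 end Market Lunch → 0
t=12 start Observatory Photo → 1
t=18 end Observatory Photo → 0
t=18 start Park Stop → 1
t=26 end Park Stop → 0
t=27 start Harbour Visit → 1
t=29 start Aquarium Break → 2
t=34 end Aquarium Break → 1
t=34 end Harbour Visit → 0
Peak is 2, at t=29 (Aquarium Break, Harbour Visit).

2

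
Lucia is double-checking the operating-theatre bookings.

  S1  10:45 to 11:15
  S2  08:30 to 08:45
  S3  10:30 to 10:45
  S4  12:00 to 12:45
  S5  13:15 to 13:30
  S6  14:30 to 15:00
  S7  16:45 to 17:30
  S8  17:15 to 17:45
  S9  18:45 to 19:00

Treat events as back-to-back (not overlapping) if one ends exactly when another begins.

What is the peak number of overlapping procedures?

2

Sort all start/end points and keep a running count:
08:30 start S2 → 1
08:45 end S2 → 0
10:30 start S3 → 1
10:45 end S3 → 0
10:45 start S1 → 1
11:15 end S1 → 0
12:00 start S4 → 1
12:45 end S4 → 0
13:15 start S5 → 1
13:30 end S5 → 0
14:30 start S6 → 1
15:00 end S6 → 0
16:45 start S7 → 1
17:15 start S8 → 2
17:30 end S7 → 1
17:45 end S8 → 0
18:45 start S9 → 1
19:00 end S9 → 0
Peak is 2, at 17:15 (S7, S8).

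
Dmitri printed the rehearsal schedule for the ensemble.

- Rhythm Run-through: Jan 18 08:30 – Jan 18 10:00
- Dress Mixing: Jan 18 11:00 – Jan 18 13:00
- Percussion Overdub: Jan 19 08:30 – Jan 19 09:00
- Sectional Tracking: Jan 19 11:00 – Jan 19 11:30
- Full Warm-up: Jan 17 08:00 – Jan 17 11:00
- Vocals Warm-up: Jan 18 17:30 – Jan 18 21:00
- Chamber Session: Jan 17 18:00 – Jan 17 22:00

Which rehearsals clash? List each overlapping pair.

Check each pair: they overlap iff neither finishes before the other starts.
Sorted by start: Full Warm-up, Chamber Session, Rhythm Run-through, Dress Mixing, Vocals Warm-up, Percussion Overdub, Sectional Tracking.
Chamber Session starts after Full Warm-up ends — done with Full Warm-up.
Rhythm Run-through starts after Chamber Session ends — done with Chamber Session.
Dress Mixing starts after Rhythm Run-through ends — done with Rhythm Run-through.
Vocals Warm-up starts after Dress Mixing ends — done with Dress Mixing.
Percussion Overdub starts after Vocals Warm-up ends — done with Vocals Warm-up.
Sectional Tracking starts after Percussion Overdub ends.

none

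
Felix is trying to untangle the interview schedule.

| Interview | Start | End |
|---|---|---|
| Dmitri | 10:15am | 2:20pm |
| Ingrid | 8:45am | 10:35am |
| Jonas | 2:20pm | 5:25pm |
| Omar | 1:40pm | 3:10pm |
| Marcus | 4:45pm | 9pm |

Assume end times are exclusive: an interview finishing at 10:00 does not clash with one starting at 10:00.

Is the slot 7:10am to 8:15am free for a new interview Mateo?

Yes — the slot is free

Ingrid: starts 8:45am at or after Mateo ends 8:15am → clear.
Dmitri: starts 10:15am at or after Mateo ends 8:15am → clear.
Omar: starts 1:40pm at or after Mateo ends 8:15am → clear.
Jonas: starts 2:20pm at or after Mateo ends 8:15am → clear.
Marcus: starts 4:45pm at or after Mateo ends 8:15am → clear.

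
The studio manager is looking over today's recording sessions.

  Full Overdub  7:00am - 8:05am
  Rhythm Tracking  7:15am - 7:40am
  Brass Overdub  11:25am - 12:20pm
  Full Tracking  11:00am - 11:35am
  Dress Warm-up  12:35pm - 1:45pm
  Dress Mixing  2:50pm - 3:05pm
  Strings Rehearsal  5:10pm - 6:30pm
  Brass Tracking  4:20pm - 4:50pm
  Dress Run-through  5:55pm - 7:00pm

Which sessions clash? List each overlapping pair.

Brass Overdub & Full Tracking, Dress Run-through & Strings Rehearsal, Full Overdub & Rhythm Tracking

Check each pair: they overlap iff neither finishes before the other starts.
Sorted by start: Full Overdub, Rhythm Tracking, Full Tracking, Brass Overdub, Dress Warm-up, Dress Mixing, Brass Tracking, Strings Rehearsal, Dress Run-through.
Rhythm Tracking starts before Full Overdub ends → Full Overdub and Rhythm Tracking overlap.
Full Tracking starts after Full Overdub ends; Full Overdub is clear from here.
Full Tracking starts after Rhythm Tracking ends; Rhythm Tracking is clear from here.
Brass Overdub starts before Full Tracking ends → Full Tracking and Brass Overdub overlap.
Dress Warm-up starts after Full Tracking ends; Full Tracking is clear from here.
Dress Warm-up starts after Brass Overdub ends; Brass Overdub is clear from here.
Dress Mixing starts after Dress Warm-up ends; Dress Warm-up is clear from here.
Brass Tracking starts after Dress Mixing ends; Dress Mixing is clear from here.
Strings Rehearsal starts after Brass Tracking ends; Brass Tracking is clear from here.
Dress Run-through starts before Strings Rehearsal ends → Strings Rehearsal and Dress Run-through overlap.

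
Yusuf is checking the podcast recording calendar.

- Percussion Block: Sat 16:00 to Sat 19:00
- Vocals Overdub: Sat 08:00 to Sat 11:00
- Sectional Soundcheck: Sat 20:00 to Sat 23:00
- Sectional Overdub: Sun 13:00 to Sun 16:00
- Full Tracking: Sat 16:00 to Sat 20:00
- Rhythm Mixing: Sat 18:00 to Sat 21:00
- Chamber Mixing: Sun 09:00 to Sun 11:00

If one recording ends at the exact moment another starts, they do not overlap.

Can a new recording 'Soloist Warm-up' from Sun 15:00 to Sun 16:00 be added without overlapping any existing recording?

Vocals Overdub: ends Sat 11:00 at or before Soloist Warm-up starts Sun 15:00 → clear.
Full Tracking: ends Sat 20:00 at or before Soloist Warm-up starts Sun 15:00 → clear.
Percussion Block: ends Sat 19:00 at or before Soloist Warm-up starts Sun 15:00 → clear.
Rhythm Mixing: ends Sat 21:00 at or before Soloist Warm-up starts Sun 15:00 → clear.
Sectional Soundcheck: ends Sat 23:00 at or before Soloist Warm-up starts Sun 15:00 → clear.
Chamber Mixing: ends Sun 11:00 at or before Soloist Warm-up starts Sun 15:00 → clear.
Sectional Overdub: starts Sun 13:00 before Soloist Warm-up ends Sun 16:00, and ends Sun 16:00 after Soloist Warm-up starts Sun 15:00 → overlap.
Soloist Warm-up overlaps Sectional Overdub.

No — it overlaps Sectional Overdub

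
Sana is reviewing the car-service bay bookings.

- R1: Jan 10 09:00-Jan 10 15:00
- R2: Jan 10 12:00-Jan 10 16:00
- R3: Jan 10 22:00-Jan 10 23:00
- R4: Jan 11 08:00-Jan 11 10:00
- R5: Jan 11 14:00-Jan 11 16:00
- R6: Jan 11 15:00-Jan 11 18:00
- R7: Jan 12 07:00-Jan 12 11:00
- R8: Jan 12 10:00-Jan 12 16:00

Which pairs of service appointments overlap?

R1 & R2, R5 & R6, R7 & R8

Sorted by start: R1, R2, R3, R4, R5, R6, R7, R8.
R2 starts before R1 ends → R1 and R2 overlap.
R3 starts after R1 ends, so R1 has no further overlaps.
R3 starts after R2 ends, so R2 has no further overlaps.
R4 starts after R3 ends, so R3 has no further overlaps.
R5 starts after R4 ends, so R4 has no further overlaps.
R6 starts before R5 ends → R5 and R6 overlap.
R7 starts after R5 ends, so R5 has no further overlaps.
R7 starts after R6 ends, so R6 has no further overlaps.
R8 starts before R7 ends → R7 and R8 overlap.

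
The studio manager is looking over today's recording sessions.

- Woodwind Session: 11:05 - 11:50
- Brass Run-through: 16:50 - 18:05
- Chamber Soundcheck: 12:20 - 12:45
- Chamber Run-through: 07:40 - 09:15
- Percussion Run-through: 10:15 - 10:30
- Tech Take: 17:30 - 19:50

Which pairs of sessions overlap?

Brass Run-through & Tech Take

Check each pair: they overlap iff neither finishes before the other starts.
Sorted by start: Chamber Run-through, Percussion Run-through, Woodwind Session, Chamber Soundcheck, Brass Run-through, Tech Take.
Percussion Run-through starts after Chamber Run-through ends — done with Chamber Run-through.
Woodwind Session starts after Percussion Run-through ends — done with Percussion Run-through.
Chamber Soundcheck starts after Woodwind Session ends — done with Woodwind Session.
Brass Run-through starts after Chamber Soundcheck ends — done with Chamber Soundcheck.
Tech Take starts before Brass Run-through ends → Brass Run-through and Tech Take overlap.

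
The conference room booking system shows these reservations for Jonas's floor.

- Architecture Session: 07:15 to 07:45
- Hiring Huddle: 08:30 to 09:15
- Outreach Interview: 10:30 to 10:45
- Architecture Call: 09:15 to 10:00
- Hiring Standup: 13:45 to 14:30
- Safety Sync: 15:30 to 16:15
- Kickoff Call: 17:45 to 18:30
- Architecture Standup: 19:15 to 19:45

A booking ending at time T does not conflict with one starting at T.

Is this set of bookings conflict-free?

Yes

Sorted by start: Architecture Session, Hiring Huddle, Architecture Call, Outreach Interview, Hiring Standup, Safety Sync, Kickoff Call, Architecture Standup.
Hiring Huddle starts after Architecture Session ends, so Architecture Session has no further overlaps.
Architecture Call starts exactly when Hiring Huddle ends (back-to-back, no overlap), so Hiring Huddle has no further overlaps.
Outreach Interview starts after Architecture Call ends, so Architecture Call has no further overlaps.
Hiring Standup starts after Outreach Interview ends, so Outreach Interview has no further overlaps.
Safety Sync starts after Hiring Standup ends, so Hiring Standup has no further overlaps.
Kickoff Call starts after Safety Sync ends, so Safety Sync has no further overlaps.
Architecture Standup starts after Kickoff Call ends.
Every pair is clear; the schedule has no overlaps.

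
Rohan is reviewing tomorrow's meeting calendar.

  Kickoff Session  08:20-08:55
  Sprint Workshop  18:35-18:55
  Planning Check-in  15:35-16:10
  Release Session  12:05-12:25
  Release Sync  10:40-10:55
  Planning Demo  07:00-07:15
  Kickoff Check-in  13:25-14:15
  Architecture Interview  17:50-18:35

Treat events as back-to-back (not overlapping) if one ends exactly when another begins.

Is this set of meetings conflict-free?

Yes

Check each pair: they overlap iff neither finishes before the other starts.
Sorted by start: Planning Demo, Kickoff Session, Release Sync, Release Session, Kickoff Check-in, Planning Check-in, Architecture Interview, Sprint Workshop.
Kickoff Session starts after Planning Demo ends; Planning Demo is clear from here.
Release Sync starts after Kickoff Session ends; Kickoff Session is clear from here.
Release Session starts after Release Sync ends; Release Sync is clear from here.
Kickoff Check-in starts after Release Session ends; Release Session is clear from here.
Planning Check-in starts after Kickoff Check-in ends; Kickoff Check-in is clear from here.
Architecture Interview starts after Planning Check-in ends; Planning Check-in is clear from here.
Sprint Workshop starts exactly when Architecture Interview ends (back-to-back, no overlap).
Every pair is clear; the schedule has no overlaps.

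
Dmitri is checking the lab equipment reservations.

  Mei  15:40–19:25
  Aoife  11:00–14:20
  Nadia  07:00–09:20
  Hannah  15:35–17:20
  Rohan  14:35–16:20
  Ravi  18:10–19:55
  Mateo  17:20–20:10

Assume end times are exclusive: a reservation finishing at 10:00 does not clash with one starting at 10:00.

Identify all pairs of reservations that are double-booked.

Hannah & Mei, Hannah & Rohan, Mateo & Mei, Mateo & Ravi, Mei & Ravi, Mei & Rohan

Two intervals overlap when each starts before the other ends.
Sorted by start: Nadia, Aoife, Rohan, Hannah, Mei, Mateo, Ravi.
Aoife starts after Nadia ends — done with Nadia.
Rohan starts after Aoife ends — done with Aoife.
Hannah starts before Rohan ends → Rohan and Hannah overlap.
Mei starts before Rohan ends → Rohan and Mei overlap.
Mateo starts after Rohan ends — done with Rohan.
Mei starts before Hannah ends → Hannah and Mei overlap.
Mateo starts exactly when Hannah ends (back-to-back, no overlap) — done with Hannah.
Mateo starts before Mei ends → Mei and Mateo overlap.
Ravi starts before Mei ends → Mei and Ravi overlap.
Ravi starts before Mateo ends → Mateo and Ravi overlap.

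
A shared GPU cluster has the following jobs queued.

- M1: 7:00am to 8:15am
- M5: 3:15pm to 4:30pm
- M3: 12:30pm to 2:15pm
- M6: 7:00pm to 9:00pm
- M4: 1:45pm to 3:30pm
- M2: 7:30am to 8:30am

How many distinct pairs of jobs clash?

3

Check each pair: they overlap iff neither finishes before the other starts.
Sorted by start: M1, M2, M3, M4, M5, M6.
M2 starts before M1 ends → M1 and M2 overlap.
M3 starts after M1 ends, so M1 has no further overlaps.
M3 starts after M2 ends, so M2 has no further overlaps.
M4 starts before M3 ends → M3 and M4 overlap.
M5 starts after M3 ends, so M3 has no further overlaps.
M5 starts before M4 ends → M4 and M5 overlap.
M6 starts after M4 ends.
M6 starts after M5 ends.
Overlapping pairs: M1 & M2, M3 & M4, M4 & M5 — 3 in total.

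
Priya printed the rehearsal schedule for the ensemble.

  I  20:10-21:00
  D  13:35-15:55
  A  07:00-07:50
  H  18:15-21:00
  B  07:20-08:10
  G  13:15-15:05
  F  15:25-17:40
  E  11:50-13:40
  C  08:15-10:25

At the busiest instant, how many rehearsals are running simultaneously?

3

Walk through starts and ends in time order (an end at T is processed before a start at T):
07:00 start A → 1
07:20 start B → 2
07:50 end A → 1
08:10 end B → 0
08:15 start C → 1
10:25 end C → 0
11:50 start E → 1
13:15 start G → 2
13:35 start D → 3
13:40 end E → 2
15:05 end G → 1
15:25 start F → 2
15:55 end D → 1
17:40 end F → 0
18:15 start H → 1
20:10 start I → 2
21:00 end H → 1
21:00 end I → 0
Peak is 3, at 13:35 (D, E, G).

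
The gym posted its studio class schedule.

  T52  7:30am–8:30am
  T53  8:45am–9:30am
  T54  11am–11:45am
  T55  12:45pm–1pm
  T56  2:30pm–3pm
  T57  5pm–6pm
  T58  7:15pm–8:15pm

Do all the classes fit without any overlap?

Yes

Two intervals overlap when each starts before the other ends.
Sorted by start: T52, T53, T54, T55, T56, T57, T58.
T53 starts after T52 ends; T52 is clear from here.
T54 starts after T53 ends; T53 is clear from here.
T55 starts after T54 ends; T54 is clear from here.
T56 starts after T55 ends; T55 is clear from here.
T57 starts after T56 ends; T56 is clear from here.
T58 starts after T57 ends.
Every pair is clear; the schedule has no overlaps.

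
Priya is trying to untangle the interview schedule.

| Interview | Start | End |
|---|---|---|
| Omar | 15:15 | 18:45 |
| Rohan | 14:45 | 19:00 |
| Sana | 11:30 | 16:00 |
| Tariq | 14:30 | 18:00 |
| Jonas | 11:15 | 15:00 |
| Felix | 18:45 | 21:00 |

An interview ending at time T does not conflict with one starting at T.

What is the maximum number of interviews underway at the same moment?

Sweep the timeline, counting +1 at each start and −1 at each end (ends before starts at a tie):
11:15 start Jonas → 1
11:30 start Sana → 2
14:30 start Tariq → 3
14:45 start Rohan → 4
15:00 end Jonas → 3
15:15 start Omar → 4
16:00 end Sana → 3
18:00 end Tariq → 2
18:45 end Omar → 1
18:45 start Felix → 2
19:00 end Rohan → 1
21:00 end Felix → 0
Peak is 4, at 14:45 (Jonas, Rohan, Sana, Tariq).

4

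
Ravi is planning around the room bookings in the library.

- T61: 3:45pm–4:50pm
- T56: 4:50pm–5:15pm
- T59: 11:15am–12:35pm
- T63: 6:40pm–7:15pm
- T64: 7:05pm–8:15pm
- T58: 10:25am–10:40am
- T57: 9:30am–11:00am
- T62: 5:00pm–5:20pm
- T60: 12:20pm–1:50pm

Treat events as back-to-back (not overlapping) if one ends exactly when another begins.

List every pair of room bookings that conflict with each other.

T56 & T62, T57 & T58, T59 & T60, T63 & T64

Sorted by start: T57, T58, T59, T60, T61, T56, T62, T63, T64.
T58 starts before T57 ends → T57 and T58 overlap.
T59 starts after T57 ends — done with T57.
T59 starts after T58 ends — done with T58.
T60 starts before T59 ends → T59 and T60 overlap.
T61 starts after T59 ends — done with T59.
T61 starts after T60 ends — done with T60.
T56 starts exactly when T61 ends (back-to-back, no overlap) — done with T61.
T62 starts before T56 ends → T56 and T62 overlap.
T63 starts after T56 ends — done with T56.
T63 starts after T62 ends — done with T62.
T64 starts before T63 ends → T63 and T64 overlap.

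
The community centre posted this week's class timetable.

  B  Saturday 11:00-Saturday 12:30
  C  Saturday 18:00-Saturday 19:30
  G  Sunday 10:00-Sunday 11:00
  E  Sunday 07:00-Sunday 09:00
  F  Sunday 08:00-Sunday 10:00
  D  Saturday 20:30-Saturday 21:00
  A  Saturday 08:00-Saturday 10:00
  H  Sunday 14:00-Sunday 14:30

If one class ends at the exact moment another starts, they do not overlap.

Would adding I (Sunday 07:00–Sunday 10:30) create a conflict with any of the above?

Yes — it overlaps E, F, G

A: ends Saturday 10:00 at or before I starts Sunday 07:00 → clear.
B: ends Saturday 12:30 at or before I starts Sunday 07:00 → clear.
C: ends Saturday 19:30 at or before I starts Sunday 07:00 → clear.
D: ends Saturday 21:00 at or before I starts Sunday 07:00 → clear.
E: starts Sunday 07:00 before I ends Sunday 10:30, and ends Sunday 09:00 after I starts Sunday 07:00 → overlap.
F: starts Sunday 08:00 before I ends Sunday 10:30, and ends Sunday 10:00 after I starts Sunday 07:00 → overlap.
G: starts Sunday 10:00 before I ends Sunday 10:30, and ends Sunday 11:00 after I starts Sunday 07:00 → overlap.
H: starts Sunday 14:00 at or after I ends Sunday 10:30 → clear.
I overlaps E, F, G.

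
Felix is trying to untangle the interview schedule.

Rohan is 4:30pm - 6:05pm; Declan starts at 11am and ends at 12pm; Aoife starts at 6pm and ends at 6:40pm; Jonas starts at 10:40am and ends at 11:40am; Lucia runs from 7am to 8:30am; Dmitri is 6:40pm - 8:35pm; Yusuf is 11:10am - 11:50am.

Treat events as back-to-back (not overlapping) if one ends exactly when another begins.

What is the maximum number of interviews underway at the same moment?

3

Sweep the timeline, counting +1 at each start and −1 at each end (ends before starts at a tie):
7am start Lucia → 1
8:30am end Lucia → 0
10:40am start Jonas → 1
11am start Declan → 2
11:10am start Yusuf → 3
11:40am end Jonas → 2
11:50am end Yusuf → 1
12pm end Declan → 0
4:30pm start Rohan → 1
6pm start Aoife → 2
6:05pm end Rohan → 1
6:40pm end Aoife → 0
6:40pm start Dmitri → 1
8:35pm end Dmitri → 0
Peak is 3, at 11:10am (Declan, Jonas, Yusuf).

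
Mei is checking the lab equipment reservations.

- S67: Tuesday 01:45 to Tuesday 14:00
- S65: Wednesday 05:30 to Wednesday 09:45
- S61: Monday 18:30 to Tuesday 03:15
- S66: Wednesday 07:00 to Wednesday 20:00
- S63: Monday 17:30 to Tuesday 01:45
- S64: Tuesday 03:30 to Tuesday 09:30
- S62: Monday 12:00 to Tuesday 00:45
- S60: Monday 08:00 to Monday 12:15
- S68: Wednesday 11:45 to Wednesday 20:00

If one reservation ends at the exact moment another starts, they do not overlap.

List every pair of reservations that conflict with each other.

Sorted by start: S60, S62, S63, S61, S67, S64, S65, S66, S68.
S62 starts before S60 ends → S60 and S62 overlap.
S63 starts after S60 ends; S60 is clear from here.
S63 starts before S62 ends → S62 and S63 overlap.
S61 starts before S62 ends → S62 and S61 overlap.
S67 starts after S62 ends; S62 is clear from here.
S61 starts before S63 ends → S63 and S61 overlap.
S67 starts exactly when S63 ends (back-to-back, no overlap); S63 is clear from here.
S67 starts before S61 ends → S61 and S67 overlap.
S64 starts after S61 ends; S61 is clear from here.
S64 starts before S67 ends → S67 and S64 overlap.
S65 starts after S67 ends; S67 is clear from here.
S65 starts after S64 ends; S64 is clear from here.
S66 starts before S65 ends → S65 and S66 overlap.
S68 starts after S65 ends.
S68 starts before S66 ends → S66 and S68 overlap.

S60 & S62, S61 & S62, S61 & S63, S61 & S67, S62 & S63, S64 & S67, S65 & S66, S66 & S68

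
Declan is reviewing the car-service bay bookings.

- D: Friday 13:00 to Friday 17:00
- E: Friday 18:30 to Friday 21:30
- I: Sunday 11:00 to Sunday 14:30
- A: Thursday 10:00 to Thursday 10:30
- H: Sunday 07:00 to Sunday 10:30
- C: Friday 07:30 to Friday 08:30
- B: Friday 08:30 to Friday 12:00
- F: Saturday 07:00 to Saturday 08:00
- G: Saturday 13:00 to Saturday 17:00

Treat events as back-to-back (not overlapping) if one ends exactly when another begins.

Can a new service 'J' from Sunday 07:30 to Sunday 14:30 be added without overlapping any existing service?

A: ends Thursday 10:30 at or before J starts Sunday 07:30 → clear.
C: ends Friday 08:30 at or before J starts Sunday 07:30 → clear.
B: ends Friday 12:00 at or before J starts Sunday 07:30 → clear.
D: ends Friday 17:00 at or before J starts Sunday 07:30 → clear.
E: ends Friday 21:30 at or before J starts Sunday 07:30 → clear.
F: ends Saturday 08:00 at or before J starts Sunday 07:30 → clear.
G: ends Saturday 17:00 at or before J starts Sunday 07:30 → clear.
H: starts Sunday 07:00 before J ends Sunday 14:30, and ends Sunday 10:30 after J starts Sunday 07:30 → overlap.
I: starts Sunday 11:00 before J ends Sunday 14:30, and ends Sunday 14:30 after J starts Sunday 07:30 → overlap.
J overlaps H, I.

No — it overlaps H, I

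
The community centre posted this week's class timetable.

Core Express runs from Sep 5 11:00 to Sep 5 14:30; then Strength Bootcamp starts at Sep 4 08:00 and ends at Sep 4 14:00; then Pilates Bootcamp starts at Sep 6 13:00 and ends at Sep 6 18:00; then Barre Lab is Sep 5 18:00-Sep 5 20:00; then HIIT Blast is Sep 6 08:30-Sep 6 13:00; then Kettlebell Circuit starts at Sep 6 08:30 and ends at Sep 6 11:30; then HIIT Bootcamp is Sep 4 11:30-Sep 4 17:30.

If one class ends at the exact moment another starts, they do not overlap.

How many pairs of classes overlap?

2

Check each pair: they overlap iff neither finishes before the other starts.
Sorted by start: Strength Bootcamp, HIIT Bootcamp, Core Express, Barre Lab, Kettlebell Circuit, HIIT Blast, Pilates Bootcamp.
HIIT Bootcamp starts before Strength Bootcamp ends → Strength Bootcamp and HIIT Bootcamp overlap.
Core Express starts after Strength Bootcamp ends, so Strength Bootcamp has no further overlaps.
Core Express starts after HIIT Bootcamp ends, so HIIT Bootcamp has no further overlaps.
Barre Lab starts after Core Express ends, so Core Express has no further overlaps.
Kettlebell Circuit starts after Barre Lab ends, so Barre Lab has no further overlaps.
HIIT Blast starts before Kettlebell Circuit ends → Kettlebell Circuit and HIIT Blast overlap.
Pilates Bootcamp starts after Kettlebell Circuit ends.
Pilates Bootcamp starts exactly when HIIT Blast ends (back-to-back, no overlap).
Overlapping pairs: HIIT Blast & Kettlebell Circuit, HIIT Bootcamp & Strength Bootcamp — 2 in total.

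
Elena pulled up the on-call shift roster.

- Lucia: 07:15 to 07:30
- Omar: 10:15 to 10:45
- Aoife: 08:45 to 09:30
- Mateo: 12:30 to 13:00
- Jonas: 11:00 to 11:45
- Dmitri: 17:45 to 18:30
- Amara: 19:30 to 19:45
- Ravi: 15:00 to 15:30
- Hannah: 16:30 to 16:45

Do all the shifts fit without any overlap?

Yes

Sorted by start: Lucia, Aoife, Omar, Jonas, Mateo, Ravi, Hannah, Dmitri, Amara.
Aoife starts after Lucia ends — done with Lucia.
Omar starts after Aoife ends — done with Aoife.
Jonas starts after Omar ends — done with Omar.
Mateo starts after Jonas ends — done with Jonas.
Ravi starts after Mateo ends — done with Mateo.
Hannah starts after Ravi ends — done with Ravi.
Dmitri starts after Hannah ends — done with Hannah.
Amara starts after Dmitri ends.
Every pair is clear; the schedule has no overlaps.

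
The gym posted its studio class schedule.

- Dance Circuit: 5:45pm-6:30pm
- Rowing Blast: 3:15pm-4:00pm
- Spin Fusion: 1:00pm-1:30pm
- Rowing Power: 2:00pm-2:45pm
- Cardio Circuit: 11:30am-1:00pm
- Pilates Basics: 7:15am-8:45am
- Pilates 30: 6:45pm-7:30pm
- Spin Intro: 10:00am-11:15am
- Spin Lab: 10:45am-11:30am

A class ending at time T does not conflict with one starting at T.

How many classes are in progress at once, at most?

Sort all start/end points and keep a running count:
7:15am start Pilates Basics → 1
8:45am end Pilates Basics → 0
10:00am start Spin Intro → 1
10:45am start Spin Lab → 2
11:15am end Spin Intro → 1
11:30am end Spin Lab → 0
11:30am start Cardio Circuit → 1
1:00pm end Cardio Circuit → 0
1:00pm start Spin Fusion → 1
1:30pm end Spin Fusion → 0
2:00pm start Rowing Power → 1
2:45pm end Rowing Power → 0
3:15pm start Rowing Blast → 1
4:00pm end Rowing Blast → 0
5:45pm start Dance Circuit → 1
6:30pm end Dance Circuit → 0
6:45pm start Pilates 30 → 1
7:30pm end Pilates 30 → 0
Peak is 2, at 10:45am (Spin Intro, Spin Lab).

2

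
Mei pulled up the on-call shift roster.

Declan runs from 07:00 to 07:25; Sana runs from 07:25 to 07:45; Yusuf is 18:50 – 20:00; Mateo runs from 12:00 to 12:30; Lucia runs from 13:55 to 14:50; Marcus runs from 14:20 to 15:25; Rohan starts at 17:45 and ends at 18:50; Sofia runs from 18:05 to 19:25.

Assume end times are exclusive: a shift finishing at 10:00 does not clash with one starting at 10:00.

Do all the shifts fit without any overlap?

Sorted by start: Declan, Sana, Mateo, Lucia, Marcus, Rohan, Sofia, Yusuf.
Sana starts exactly when Declan ends (back-to-back, no overlap), so nothing later overlaps Declan either.
Mateo starts after Sana ends, so nothing later overlaps Sana either.
Lucia starts after Mateo ends, so nothing later overlaps Mateo either.
Marcus starts before Lucia ends → Lucia and Marcus overlap.
That's a conflict, so the schedule is not conflict-free.

No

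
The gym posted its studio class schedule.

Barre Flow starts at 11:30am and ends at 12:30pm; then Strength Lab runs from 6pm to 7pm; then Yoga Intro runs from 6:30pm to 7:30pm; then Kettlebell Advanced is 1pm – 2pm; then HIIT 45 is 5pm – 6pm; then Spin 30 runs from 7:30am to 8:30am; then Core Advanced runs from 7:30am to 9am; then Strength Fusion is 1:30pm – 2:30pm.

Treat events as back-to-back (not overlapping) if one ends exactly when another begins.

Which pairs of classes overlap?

Sorted by start: Core Advanced, Spin 30, Barre Flow, Kettlebell Advanced, Strength Fusion, HIIT 45, Strength Lab, Yoga Intro.
Spin 30 starts before Core Advanced ends → Core Advanced and Spin 30 overlap.
Barre Flow starts after Core Advanced ends, so nothing later overlaps Core Advanced either.
Barre Flow starts after Spin 30 ends, so nothing later overlaps Spin 30 either.
Kettlebell Advanced starts after Barre Flow ends, so nothing later overlaps Barre Flow either.
Strength Fusion starts before Kettlebell Advanced ends → Kettlebell Advanced and Strength Fusion overlap.
HIIT 45 starts after Kettlebell Advanced ends, so nothing later overlaps Kettlebell Advanced either.
HIIT 45 starts after Strength Fusion ends, so nothing later overlaps Strength Fusion either.
Strength Lab starts exactly when HIIT 45 ends (back-to-back, no overlap), so nothing later overlaps HIIT 45 either.
Yoga Intro starts before Strength Lab ends → Strength Lab and Yoga Intro overlap.

Core Advanced & Spin 30, Kettlebell Advanced & Strength Fusion, Strength Lab & Yoga Intro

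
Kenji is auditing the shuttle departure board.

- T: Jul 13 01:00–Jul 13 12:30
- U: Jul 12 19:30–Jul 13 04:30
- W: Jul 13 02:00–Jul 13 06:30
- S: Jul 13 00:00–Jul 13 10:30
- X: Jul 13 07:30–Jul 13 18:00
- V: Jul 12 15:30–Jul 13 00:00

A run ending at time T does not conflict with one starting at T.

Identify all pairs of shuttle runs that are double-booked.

S & T, S & U, S & W, S & X, T & U, T & W, T & X, U & V, U & W

Two intervals overlap when each starts before the other ends.
Sorted by start: V, U, S, T, W, X.
U starts before V ends → V and U overlap.
S starts exactly when V ends (back-to-back, no overlap) — done with V.
S starts before U ends → U and S overlap.
T starts before U ends → U and T overlap.
W starts before U ends → U and W overlap.
X starts after U ends.
T starts before S ends → S and T overlap.
W starts before S ends → S and W overlap.
X starts before S ends → S and X overlap.
W starts before T ends → T and W overlap.
X starts before T ends → T and X overlap.
X starts after W ends.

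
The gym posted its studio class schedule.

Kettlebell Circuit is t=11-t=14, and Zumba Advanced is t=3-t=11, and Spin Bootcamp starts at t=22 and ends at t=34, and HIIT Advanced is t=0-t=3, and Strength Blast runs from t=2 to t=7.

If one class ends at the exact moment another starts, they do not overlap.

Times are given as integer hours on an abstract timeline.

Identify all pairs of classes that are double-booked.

Sorted by start: HIIT Advanced, Strength Blast, Zumba Advanced, Kettlebell Circuit, Spin Bootcamp.
Strength Blast starts before HIIT Advanced ends → HIIT Advanced and Strength Blast overlap.
Zumba Advanced starts exactly when HIIT Advanced ends (back-to-back, no overlap), so nothing later overlaps HIIT Advanced either.
Zumba Advanced starts before Strength Blast ends → Strength Blast and Zumba Advanced overlap.
Kettlebell Circuit starts after Strength Blast ends, so nothing later overlaps Strength Blast either.
Kettlebell Circuit starts exactly when Zumba Advanced ends (back-to-back, no overlap), so nothing later overlaps Zumba Advanced either.
Spin Bootcamp starts after Kettlebell Circuit ends.

HIIT Advanced & Strength Blast, Strength Blast & Zumba Advanced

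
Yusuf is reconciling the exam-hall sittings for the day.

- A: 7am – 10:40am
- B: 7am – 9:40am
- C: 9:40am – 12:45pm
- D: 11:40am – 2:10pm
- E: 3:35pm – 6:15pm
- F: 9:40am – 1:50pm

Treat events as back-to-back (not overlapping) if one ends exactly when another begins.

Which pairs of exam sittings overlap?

A & B, A & C, A & F, C & D, C & F, D & F

Check each pair: they overlap iff neither finishes before the other starts.
Sorted by start: A, B, C, F, D, E.
B starts before A ends → A and B overlap.
C starts before A ends → A and C overlap.
F starts before A ends → A and F overlap.
D starts after A ends — done with A.
C starts exactly when B ends (back-to-back, no overlap) — done with B.
F starts before C ends → C and F overlap.
D starts before C ends → C and D overlap.
E starts after C ends.
D starts before F ends → F and D overlap.
E starts after F ends.
E starts after D ends.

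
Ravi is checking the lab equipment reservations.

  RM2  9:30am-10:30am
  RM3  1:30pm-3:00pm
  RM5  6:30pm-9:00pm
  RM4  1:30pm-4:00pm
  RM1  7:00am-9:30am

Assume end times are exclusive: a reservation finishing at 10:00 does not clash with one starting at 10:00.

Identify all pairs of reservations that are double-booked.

Sorted by start: RM1, RM2, RM3, RM4, RM5.
RM2 starts exactly when RM1 ends (back-to-back, no overlap) — done with RM1.
RM3 starts after RM2 ends — done with RM2.
RM4 starts before RM3 ends → RM3 and RM4 overlap.
RM5 starts after RM3 ends.
RM5 starts after RM4 ends.

RM3 & RM4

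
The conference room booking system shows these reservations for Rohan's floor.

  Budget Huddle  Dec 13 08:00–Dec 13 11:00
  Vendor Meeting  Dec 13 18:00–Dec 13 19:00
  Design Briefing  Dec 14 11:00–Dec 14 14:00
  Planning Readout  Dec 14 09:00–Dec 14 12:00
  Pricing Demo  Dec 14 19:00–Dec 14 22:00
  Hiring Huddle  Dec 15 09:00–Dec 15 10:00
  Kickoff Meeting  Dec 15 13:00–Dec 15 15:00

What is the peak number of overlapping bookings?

Sort all start/end points and keep a running count:
Dec 13 08:00 start Budget Huddle → 1
Dec 13 11:00 end Budget Huddle → 0
Dec 13 18:00 start Vendor Meeting → 1
Dec 13 19:00 end Vendor Meeting → 0
Dec 14 09:00 start Planning Readout → 1
Dec 14 11:00 start Design Briefing → 2
Dec 14 12:00 end Planning Readout → 1
Dec 14 14:00 end Design Briefing → 0
Dec 14 19:00 start Pricing Demo → 1
Dec 14 22:00 end Pricing Demo → 0
Dec 15 09:00 start Hiring Huddle → 1
Dec 15 10:00 end Hiring Huddle → 0
Dec 15 13:00 start Kickoff Meeting → 1
Dec 15 15:00 end Kickoff Meeting → 0
Peak is 2, at Dec 14 11:00 (Design Briefing, Planning Readout).

2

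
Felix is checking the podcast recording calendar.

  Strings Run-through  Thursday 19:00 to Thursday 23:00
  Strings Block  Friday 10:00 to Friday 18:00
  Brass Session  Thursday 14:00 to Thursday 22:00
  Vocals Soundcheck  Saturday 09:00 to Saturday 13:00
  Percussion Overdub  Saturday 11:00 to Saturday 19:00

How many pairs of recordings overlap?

2

Two intervals overlap when each starts before the other ends.
Sorted by start: Brass Session, Strings Run-through, Strings Block, Vocals Soundcheck, Percussion Overdub.
Strings Run-through starts before Brass Session ends → Brass Session and Strings Run-through overlap.
Strings Block starts after Brass Session ends — done with Brass Session.
Strings Block starts after Strings Run-through ends — done with Strings Run-through.
Vocals Soundcheck starts after Strings Block ends — done with Strings Block.
Percussion Overdub starts before Vocals Soundcheck ends → Vocals Soundcheck and Percussion Overdub overlap.
Overlapping pairs: Brass Session & Strings Run-through, Percussion Overdub & Vocals Soundcheck — 2 in total.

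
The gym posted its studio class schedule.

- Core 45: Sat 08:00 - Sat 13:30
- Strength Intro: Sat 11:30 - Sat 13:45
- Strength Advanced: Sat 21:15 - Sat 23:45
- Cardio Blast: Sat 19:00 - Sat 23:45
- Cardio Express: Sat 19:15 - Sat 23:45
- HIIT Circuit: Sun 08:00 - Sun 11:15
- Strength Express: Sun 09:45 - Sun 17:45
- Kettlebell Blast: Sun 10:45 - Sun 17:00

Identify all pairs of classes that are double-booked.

Cardio Blast & Cardio Express, Cardio Blast & Strength Advanced, Cardio Express & Strength Advanced, Core 45 & Strength Intro, HIIT Circuit & Kettlebell Blast, HIIT Circuit & Strength Express, Kettlebell Blast & Strength Express

Sorted by start: Core 45, Strength Intro, Cardio Blast, Cardio Express, Strength Advanced, HIIT Circuit, Strength Express, Kettlebell Blast.
Strength Intro starts before Core 45 ends → Core 45 and Strength Intro overlap.
Cardio Blast starts after Core 45 ends, so nothing later overlaps Core 45 either.
Cardio Blast starts after Strength Intro ends, so nothing later overlaps Strength Intro either.
Cardio Express starts before Cardio Blast ends → Cardio Blast and Cardio Express overlap.
Strength Advanced starts before Cardio Blast ends → Cardio Blast and Strength Advanced overlap.
HIIT Circuit starts after Cardio Blast ends, so nothing later overlaps Cardio Blast either.
Strength Advanced starts before Cardio Express ends → Cardio Express and Strength Advanced overlap.
HIIT Circuit starts after Cardio Express ends, so nothing later overlaps Cardio Express either.
HIIT Circuit starts after Strength Advanced ends, so nothing later overlaps Strength Advanced either.
Strength Express starts before HIIT Circuit ends → HIIT Circuit and Strength Express overlap.
Kettlebell Blast starts before HIIT Circuit ends → HIIT Circuit and Kettlebell Blast overlap.
Kettlebell Blast starts before Strength Express ends → Strength Express and Kettlebell Blast overlap.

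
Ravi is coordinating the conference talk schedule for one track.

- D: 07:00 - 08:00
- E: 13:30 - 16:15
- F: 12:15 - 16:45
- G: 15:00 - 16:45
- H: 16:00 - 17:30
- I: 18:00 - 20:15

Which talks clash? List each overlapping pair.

Sorted by start: D, F, E, G, H, I.
F starts after D ends, so D has no further overlaps.
E starts before F ends → F and E overlap.
G starts before F ends → F and G overlap.
H starts before F ends → F and H overlap.
I starts after F ends.
G starts before E ends → E and G overlap.
H starts before E ends → E and H overlap.
I starts after E ends.
H starts before G ends → G and H overlap.
I starts after G ends.
I starts after H ends.

E & F, E & G, E & H, F & G, F & H, G & H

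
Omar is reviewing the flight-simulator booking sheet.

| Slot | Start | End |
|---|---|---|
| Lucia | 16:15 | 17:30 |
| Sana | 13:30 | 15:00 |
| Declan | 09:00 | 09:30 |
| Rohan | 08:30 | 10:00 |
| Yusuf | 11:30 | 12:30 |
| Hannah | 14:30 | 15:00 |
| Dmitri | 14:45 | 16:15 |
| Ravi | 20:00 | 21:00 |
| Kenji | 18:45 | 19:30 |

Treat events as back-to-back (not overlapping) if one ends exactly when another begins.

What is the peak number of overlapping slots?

Sweep the timeline, counting +1 at each start and −1 at each end (ends before starts at a tie):
08:30 start Rohan → 1
09:00 start Declan → 2
09:30 end Declan → 1
10:00 end Rohan → 0
11:30 start Yusuf → 1
12:30 end Yusuf → 0
13:30 start Sana → 1
14:30 start Hannah → 2
14:45 start Dmitri → 3
15:00 end Hannah → 2
15:00 end Sana → 1
16:15 end Dmitri → 0
16:15 start Lucia → 1
17:30 end Lucia → 0
18:45 start Kenji → 1
19:30 end Kenji → 0
20:00 start Ravi → 1
21:00 end Ravi → 0
Peak is 3, at 14:45 (Dmitri, Hannah, Sana).

3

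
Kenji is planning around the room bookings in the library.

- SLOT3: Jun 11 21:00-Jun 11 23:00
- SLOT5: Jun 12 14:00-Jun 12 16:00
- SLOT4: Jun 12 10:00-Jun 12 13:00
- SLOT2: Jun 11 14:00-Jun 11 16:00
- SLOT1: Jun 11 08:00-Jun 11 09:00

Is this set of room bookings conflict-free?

Yes

Sorted by start: SLOT1, SLOT2, SLOT3, SLOT4, SLOT5.
SLOT2 starts after SLOT1 ends, so SLOT1 has no further overlaps.
SLOT3 starts after SLOT2 ends, so SLOT2 has no further overlaps.
SLOT4 starts after SLOT3 ends, so SLOT3 has no further overlaps.
SLOT5 starts after SLOT4 ends.
Every pair is clear; the schedule has no overlaps.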